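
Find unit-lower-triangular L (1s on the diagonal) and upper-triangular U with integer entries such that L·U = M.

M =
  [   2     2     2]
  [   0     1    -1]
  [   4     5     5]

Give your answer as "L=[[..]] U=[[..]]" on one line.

  row1 -= 0·row0 → [0,1,-1]
  row2 -= 2·row0 → [0,1,1]
  row2 -= 1·row1 → [0,0,2]

L=[[1,0,0],[0,1,0],[2,1,1]] U=[[2,2,2],[0,1,-1],[0,0,2]]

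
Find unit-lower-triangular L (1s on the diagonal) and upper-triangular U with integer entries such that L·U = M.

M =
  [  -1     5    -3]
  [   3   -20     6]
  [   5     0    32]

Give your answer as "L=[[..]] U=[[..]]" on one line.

  r1 -= -3·r0 → [0,-5,-3]
  r2 -= -5·r0 → [0,25,17]
  r2 -= -5·r1 → [0,0,2]

L=[[1,0,0],[-3,1,0],[-5,-5,1]] U=[[-1,5,-3],[0,-5,-3],[0,0,2]]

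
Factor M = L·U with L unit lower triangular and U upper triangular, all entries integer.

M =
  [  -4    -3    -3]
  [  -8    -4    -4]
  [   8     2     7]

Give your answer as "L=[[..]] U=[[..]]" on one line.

L=[[1,0,0],[2,1,0],[-2,-2,1]] U=[[-4,-3,-3],[0,2,2],[0,0,5]]

  R1 -= 2·R0 → [0,2,2]
  R2 -= -2·R0 → [0,-4,1]
  R2 -= -2·R1 → [0,0,5]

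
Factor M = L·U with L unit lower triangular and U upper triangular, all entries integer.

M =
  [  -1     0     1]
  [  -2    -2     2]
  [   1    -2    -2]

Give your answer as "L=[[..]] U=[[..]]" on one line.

  r1 -= 2·r0 → [0,-2,0]
  r2 -= -1·r0 → [0,-2,-1]
  r2 -= 1·r1 → [0,0,-1]

L=[[1,0,0],[2,1,0],[-1,1,1]] U=[[-1,0,1],[0,-2,0],[0,0,-1]]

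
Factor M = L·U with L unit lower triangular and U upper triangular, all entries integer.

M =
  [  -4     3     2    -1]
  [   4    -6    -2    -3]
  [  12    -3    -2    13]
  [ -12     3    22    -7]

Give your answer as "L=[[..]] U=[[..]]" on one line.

L=[[1,0,0,0],[-1,1,0,0],[-3,-2,1,0],[3,2,4,1]] U=[[-4,3,2,-1],[0,-3,0,-4],[0,0,4,2],[0,0,0,-4]]

  R1 -= -1·R0 → [0,-3,0,-4]
  R2 -= -3·R0 → [0,6,4,10]
  R3 -= 3·R0 → [0,-6,16,-4]
  R2 -= -2·R1 → [0,0,4,2]
  R3 -= 2·R1 → [0,0,16,4]
  R3 -= 4·R2 → [0,0,0,-4]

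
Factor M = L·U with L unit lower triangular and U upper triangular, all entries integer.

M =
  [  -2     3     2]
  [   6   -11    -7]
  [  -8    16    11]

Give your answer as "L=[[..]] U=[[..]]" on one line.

  r1 -= -3·r0 → [0,-2,-1]
  r2 -= 4·r0 → [0,4,3]
  r2 -= -2·r1 → [0,0,1]

L=[[1,0,0],[-3,1,0],[4,-2,1]] U=[[-2,3,2],[0,-2,-1],[0,0,1]]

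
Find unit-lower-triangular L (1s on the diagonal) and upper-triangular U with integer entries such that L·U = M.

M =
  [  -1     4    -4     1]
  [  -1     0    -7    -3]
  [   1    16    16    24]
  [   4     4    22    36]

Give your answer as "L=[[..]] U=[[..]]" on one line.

L=[[1,0,0,0],[1,1,0,0],[-1,-5,1,0],[-4,-5,3,1]] U=[[-1,4,-4,1],[0,-4,-3,-4],[0,0,-3,5],[0,0,0,5]]

  row1 -= 1·row0 → [0,-4,-3,-4]
  row2 -= -1·row0 → [0,20,12,25]
  row3 -= -4·row0 → [0,20,6,40]
  row2 -= -5·row1 → [0,0,-3,5]
  row3 -= -5·row1 → [0,0,-9,20]
  row3 -= 3·row2 → [0,0,0,5]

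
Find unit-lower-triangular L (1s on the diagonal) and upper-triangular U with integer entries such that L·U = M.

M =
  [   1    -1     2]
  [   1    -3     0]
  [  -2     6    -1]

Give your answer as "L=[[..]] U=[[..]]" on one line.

  R1 -= 1·R0 → [0,-2,-2]
  R2 -= -2·R0 → [0,4,3]
  R2 -= -2·R1 → [0,0,-1]

L=[[1,0,0],[1,1,0],[-2,-2,1]] U=[[1,-1,2],[0,-2,-2],[0,0,-1]]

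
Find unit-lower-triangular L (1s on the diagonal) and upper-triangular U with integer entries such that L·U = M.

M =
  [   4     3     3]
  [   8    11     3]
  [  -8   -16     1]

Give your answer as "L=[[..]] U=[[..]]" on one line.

L=[[1,0,0],[2,1,0],[-2,-2,1]] U=[[4,3,3],[0,5,-3],[0,0,1]]

  R1 -= 2·R0 → [0,5,-3]
  R2 -= -2·R0 → [0,-10,7]
  R2 -= -2·R1 → [0,0,1]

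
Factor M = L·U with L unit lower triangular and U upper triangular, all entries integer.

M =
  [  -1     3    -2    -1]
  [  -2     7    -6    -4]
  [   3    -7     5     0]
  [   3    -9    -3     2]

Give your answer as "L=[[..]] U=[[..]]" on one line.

  r1 -= 2·r0 → [0,1,-2,-2]
  r2 -= -3·r0 → [0,2,-1,-3]
  r3 -= -3·r0 → [0,0,-9,-1]
  r2 -= 2·r1 → [0,0,3,1]
  r3 -= 0·r1 → [0,0,-9,-1]
  r3 -= -3·r2 → [0,0,0,2]

L=[[1,0,0,0],[2,1,0,0],[-3,2,1,0],[-3,0,-3,1]] U=[[-1,3,-2,-1],[0,1,-2,-2],[0,0,3,1],[0,0,0,2]]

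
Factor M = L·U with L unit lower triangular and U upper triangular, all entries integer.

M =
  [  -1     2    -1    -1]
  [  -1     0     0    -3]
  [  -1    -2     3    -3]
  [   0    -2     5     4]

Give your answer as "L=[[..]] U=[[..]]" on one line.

  R1 -= 1·R0 → [0,-2,1,-2]
  R2 -= 1·R0 → [0,-4,4,-2]
  R3 -= 0·R0 → [0,-2,5,4]
  R2 -= 2·R1 → [0,0,2,2]
  R3 -= 1·R1 → [0,0,4,6]
  R3 -= 2·R2 → [0,0,0,2]

L=[[1,0,0,0],[1,1,0,0],[1,2,1,0],[0,1,2,1]] U=[[-1,2,-1,-1],[0,-2,1,-2],[0,0,2,2],[0,0,0,2]]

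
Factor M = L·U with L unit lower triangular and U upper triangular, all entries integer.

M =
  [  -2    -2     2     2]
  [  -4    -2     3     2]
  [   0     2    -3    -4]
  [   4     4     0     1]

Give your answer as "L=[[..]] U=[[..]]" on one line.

L=[[1,0,0,0],[2,1,0,0],[0,1,1,0],[-2,0,-2,1]] U=[[-2,-2,2,2],[0,2,-1,-2],[0,0,-2,-2],[0,0,0,1]]

  R1 -= 2·R0 → [0,2,-1,-2]
  R2 -= 0·R0 → [0,2,-3,-4]
  R3 -= -2·R0 → [0,0,4,5]
  R2 -= 1·R1 → [0,0,-2,-2]
  R3 -= 0·R1 → [0,0,4,5]
  R3 -= -2·R2 → [0,0,0,1]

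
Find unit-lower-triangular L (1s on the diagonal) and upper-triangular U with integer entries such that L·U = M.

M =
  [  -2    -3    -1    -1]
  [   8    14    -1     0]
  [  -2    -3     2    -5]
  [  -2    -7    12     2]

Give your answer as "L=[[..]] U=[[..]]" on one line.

  R1 -= -4·R0 → [0,2,-5,-4]
  R2 -= 1·R0 → [0,0,3,-4]
  R3 -= 1·R0 → [0,-4,13,3]
  R2 -= 0·R1 → [0,0,3,-4]
  R3 -= -2·R1 → [0,0,3,-5]
  R3 -= 1·R2 → [0,0,0,-1]

L=[[1,0,0,0],[-4,1,0,0],[1,0,1,0],[1,-2,1,1]] U=[[-2,-3,-1,-1],[0,2,-5,-4],[0,0,3,-4],[0,0,0,-1]]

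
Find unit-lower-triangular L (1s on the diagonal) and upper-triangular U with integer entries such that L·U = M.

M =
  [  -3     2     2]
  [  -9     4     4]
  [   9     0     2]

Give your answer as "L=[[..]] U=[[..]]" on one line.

L=[[1,0,0],[3,1,0],[-3,-3,1]] U=[[-3,2,2],[0,-2,-2],[0,0,2]]

  r1 -= 3·r0 → [0,-2,-2]
  r2 -= -3·r0 → [0,6,8]
  r2 -= -3·r1 → [0,0,2]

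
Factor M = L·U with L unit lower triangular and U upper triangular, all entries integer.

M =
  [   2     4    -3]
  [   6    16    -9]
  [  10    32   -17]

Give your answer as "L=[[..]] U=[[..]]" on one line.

L=[[1,0,0],[3,1,0],[5,3,1]] U=[[2,4,-3],[0,4,0],[0,0,-2]]

  row1 -= 3·row0 → [0,4,0]
  row2 -= 5·row0 → [0,12,-2]
  row2 -= 3·row1 → [0,0,-2]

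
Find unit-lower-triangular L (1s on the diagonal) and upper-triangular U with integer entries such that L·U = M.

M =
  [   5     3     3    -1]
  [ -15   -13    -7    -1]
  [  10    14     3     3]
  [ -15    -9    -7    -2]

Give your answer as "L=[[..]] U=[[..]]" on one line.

  row1 -= -3·row0 → [0,-4,2,-4]
  row2 -= 2·row0 → [0,8,-3,5]
  row3 -= -3·row0 → [0,0,2,-5]
  row2 -= -2·row1 → [0,0,1,-3]
  row3 -= 0·row1 → [0,0,2,-5]
  row3 -= 2·row2 → [0,0,0,1]

L=[[1,0,0,0],[-3,1,0,0],[2,-2,1,0],[-3,0,2,1]] U=[[5,3,3,-1],[0,-4,2,-4],[0,0,1,-3],[0,0,0,1]]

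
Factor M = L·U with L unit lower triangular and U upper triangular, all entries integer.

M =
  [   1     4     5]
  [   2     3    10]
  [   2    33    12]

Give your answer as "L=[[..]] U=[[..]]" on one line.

L=[[1,0,0],[2,1,0],[2,-5,1]] U=[[1,4,5],[0,-5,0],[0,0,2]]

  R1 -= 2·R0 → [0,-5,0]
  R2 -= 2·R0 → [0,25,2]
  R2 -= -5·R1 → [0,0,2]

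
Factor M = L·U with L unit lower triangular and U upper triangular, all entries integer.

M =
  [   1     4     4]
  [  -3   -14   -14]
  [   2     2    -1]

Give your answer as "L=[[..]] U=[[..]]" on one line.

L=[[1,0,0],[-3,1,0],[2,3,1]] U=[[1,4,4],[0,-2,-2],[0,0,-3]]

  row1 -= -3·row0 → [0,-2,-2]
  row2 -= 2·row0 → [0,-6,-9]
  row2 -= 3·row1 → [0,0,-3]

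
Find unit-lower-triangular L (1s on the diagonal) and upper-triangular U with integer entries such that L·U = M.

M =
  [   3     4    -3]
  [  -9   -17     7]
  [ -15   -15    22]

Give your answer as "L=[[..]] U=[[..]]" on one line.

L=[[1,0,0],[-3,1,0],[-5,-1,1]] U=[[3,4,-3],[0,-5,-2],[0,0,5]]

  R1 -= -3·R0 → [0,-5,-2]
  R2 -= -5·R0 → [0,5,7]
  R2 -= -1·R1 → [0,0,5]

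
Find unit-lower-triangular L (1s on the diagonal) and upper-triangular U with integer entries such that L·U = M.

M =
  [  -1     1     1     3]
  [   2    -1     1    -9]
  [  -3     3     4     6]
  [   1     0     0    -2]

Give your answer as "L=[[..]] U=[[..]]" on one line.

  r1 -= -2·r0 → [0,1,3,-3]
  r2 -= 3·r0 → [0,0,1,-3]
  r3 -= -1·r0 → [0,1,1,1]
  r2 -= 0·r1 → [0,0,1,-3]
  r3 -= 1·r1 → [0,0,-2,4]
  r3 -= -2·r2 → [0,0,0,-2]

L=[[1,0,0,0],[-2,1,0,0],[3,0,1,0],[-1,1,-2,1]] U=[[-1,1,1,3],[0,1,3,-3],[0,0,1,-3],[0,0,0,-2]]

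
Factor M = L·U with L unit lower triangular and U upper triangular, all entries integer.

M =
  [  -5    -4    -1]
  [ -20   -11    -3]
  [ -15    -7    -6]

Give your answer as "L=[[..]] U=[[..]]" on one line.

L=[[1,0,0],[4,1,0],[3,1,1]] U=[[-5,-4,-1],[0,5,1],[0,0,-4]]

  row1 -= 4·row0 → [0,5,1]
  row2 -= 3·row0 → [0,5,-3]
  row2 -= 1·row1 → [0,0,-4]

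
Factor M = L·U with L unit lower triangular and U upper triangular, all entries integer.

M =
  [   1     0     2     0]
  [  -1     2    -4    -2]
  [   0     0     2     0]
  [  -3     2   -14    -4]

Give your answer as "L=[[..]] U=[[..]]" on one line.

L=[[1,0,0,0],[-1,1,0,0],[0,0,1,0],[-3,1,-3,1]] U=[[1,0,2,0],[0,2,-2,-2],[0,0,2,0],[0,0,0,-2]]

  r1 -= -1·r0 → [0,2,-2,-2]
  r2 -= 0·r0 → [0,0,2,0]
  r3 -= -3·r0 → [0,2,-8,-4]
  r2 -= 0·r1 → [0,0,2,0]
  r3 -= 1·r1 → [0,0,-6,-2]
  r3 -= -3·r2 → [0,0,0,-2]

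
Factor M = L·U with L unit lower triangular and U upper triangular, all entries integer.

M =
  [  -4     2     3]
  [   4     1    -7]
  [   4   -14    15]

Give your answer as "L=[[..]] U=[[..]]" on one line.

  r1 -= -1·r0 → [0,3,-4]
  r2 -= -1·r0 → [0,-12,18]
  r2 -= -4·r1 → [0,0,2]

L=[[1,0,0],[-1,1,0],[-1,-4,1]] U=[[-4,2,3],[0,3,-4],[0,0,2]]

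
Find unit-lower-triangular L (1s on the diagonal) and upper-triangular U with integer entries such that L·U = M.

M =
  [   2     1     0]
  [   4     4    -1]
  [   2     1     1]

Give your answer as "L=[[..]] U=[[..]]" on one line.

  R1 -= 2·R0 → [0,2,-1]
  R2 -= 1·R0 → [0,0,1]
  R2 -= 0·R1 → [0,0,1]

L=[[1,0,0],[2,1,0],[1,0,1]] U=[[2,1,0],[0,2,-1],[0,0,1]]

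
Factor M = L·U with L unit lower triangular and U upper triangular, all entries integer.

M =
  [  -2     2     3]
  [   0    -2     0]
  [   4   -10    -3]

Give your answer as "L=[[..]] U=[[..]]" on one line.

  row1 -= 0·row0 → [0,-2,0]
  row2 -= -2·row0 → [0,-6,3]
  row2 -= 3·row1 → [0,0,3]

L=[[1,0,0],[0,1,0],[-2,3,1]] U=[[-2,2,3],[0,-2,0],[0,0,3]]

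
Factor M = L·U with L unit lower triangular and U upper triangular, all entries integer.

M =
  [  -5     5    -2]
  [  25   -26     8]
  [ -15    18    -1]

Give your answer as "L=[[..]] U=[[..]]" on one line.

L=[[1,0,0],[-5,1,0],[3,-3,1]] U=[[-5,5,-2],[0,-1,-2],[0,0,-1]]

  R1 -= -5·R0 → [0,-1,-2]
  R2 -= 3·R0 → [0,3,5]
  R2 -= -3·R1 → [0,0,-1]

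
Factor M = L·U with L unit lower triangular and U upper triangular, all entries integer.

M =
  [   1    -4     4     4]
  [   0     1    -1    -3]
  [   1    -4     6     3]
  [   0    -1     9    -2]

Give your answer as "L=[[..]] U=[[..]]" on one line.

L=[[1,0,0,0],[0,1,0,0],[1,0,1,0],[0,-1,4,1]] U=[[1,-4,4,4],[0,1,-1,-3],[0,0,2,-1],[0,0,0,-1]]

  R1 -= 0·R0 → [0,1,-1,-3]
  R2 -= 1·R0 → [0,0,2,-1]
  R3 -= 0·R0 → [0,-1,9,-2]
  R2 -= 0·R1 → [0,0,2,-1]
  R3 -= -1·R1 → [0,0,8,-5]
  R3 -= 4·R2 → [0,0,0,-1]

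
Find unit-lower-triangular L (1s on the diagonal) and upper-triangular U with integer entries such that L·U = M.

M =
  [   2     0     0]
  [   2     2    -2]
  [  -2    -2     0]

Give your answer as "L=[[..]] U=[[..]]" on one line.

  row1 -= 1·row0 → [0,2,-2]
  row2 -= -1·row0 → [0,-2,0]
  row2 -= -1·row1 → [0,0,-2]

L=[[1,0,0],[1,1,0],[-1,-1,1]] U=[[2,0,0],[0,2,-2],[0,0,-2]]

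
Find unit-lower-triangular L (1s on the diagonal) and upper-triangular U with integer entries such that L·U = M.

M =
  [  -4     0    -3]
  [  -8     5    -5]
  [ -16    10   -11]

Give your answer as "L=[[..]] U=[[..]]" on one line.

  row1 -= 2·row0 → [0,5,1]
  row2 -= 4·row0 → [0,10,1]
  row2 -= 2·row1 → [0,0,-1]

L=[[1,0,0],[2,1,0],[4,2,1]] U=[[-4,0,-3],[0,5,1],[0,0,-1]]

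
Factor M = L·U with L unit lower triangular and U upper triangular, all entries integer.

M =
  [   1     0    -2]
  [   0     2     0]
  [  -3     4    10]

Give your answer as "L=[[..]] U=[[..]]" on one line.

  r1 -= 0·r0 → [0,2,0]
  r2 -= -3·r0 → [0,4,4]
  r2 -= 2·r1 → [0,0,4]

L=[[1,0,0],[0,1,0],[-3,2,1]] U=[[1,0,-2],[0,2,0],[0,0,4]]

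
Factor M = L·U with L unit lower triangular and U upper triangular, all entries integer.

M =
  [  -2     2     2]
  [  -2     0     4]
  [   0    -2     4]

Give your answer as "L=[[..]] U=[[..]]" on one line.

L=[[1,0,0],[1,1,0],[0,1,1]] U=[[-2,2,2],[0,-2,2],[0,0,2]]

  R1 -= 1·R0 → [0,-2,2]
  R2 -= 0·R0 → [0,-2,4]
  R2 -= 1·R1 → [0,0,2]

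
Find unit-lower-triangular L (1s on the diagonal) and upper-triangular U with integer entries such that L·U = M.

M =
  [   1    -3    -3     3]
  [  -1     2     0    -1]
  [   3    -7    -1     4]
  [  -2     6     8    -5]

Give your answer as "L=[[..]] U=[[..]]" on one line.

  row1 -= -1·row0 → [0,-1,-3,2]
  row2 -= 3·row0 → [0,2,8,-5]
  row3 -= -2·row0 → [0,0,2,1]
  row2 -= -2·row1 → [0,0,2,-1]
  row3 -= 0·row1 → [0,0,2,1]
  row3 -= 1·row2 → [0,0,0,2]

L=[[1,0,0,0],[-1,1,0,0],[3,-2,1,0],[-2,0,1,1]] U=[[1,-3,-3,3],[0,-1,-3,2],[0,0,2,-1],[0,0,0,2]]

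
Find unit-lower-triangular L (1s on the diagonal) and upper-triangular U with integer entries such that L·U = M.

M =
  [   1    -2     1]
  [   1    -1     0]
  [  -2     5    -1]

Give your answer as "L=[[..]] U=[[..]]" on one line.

L=[[1,0,0],[1,1,0],[-2,1,1]] U=[[1,-2,1],[0,1,-1],[0,0,2]]

  row1 -= 1·row0 → [0,1,-1]
  row2 -= -2·row0 → [0,1,1]
  row2 -= 1·row1 → [0,0,2]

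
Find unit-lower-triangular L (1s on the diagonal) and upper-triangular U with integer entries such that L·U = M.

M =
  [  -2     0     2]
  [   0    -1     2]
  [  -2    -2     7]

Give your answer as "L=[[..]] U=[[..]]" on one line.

  R1 -= 0·R0 → [0,-1,2]
  R2 -= 1·R0 → [0,-2,5]
  R2 -= 2·R1 → [0,0,1]

L=[[1,0,0],[0,1,0],[1,2,1]] U=[[-2,0,2],[0,-1,2],[0,0,1]]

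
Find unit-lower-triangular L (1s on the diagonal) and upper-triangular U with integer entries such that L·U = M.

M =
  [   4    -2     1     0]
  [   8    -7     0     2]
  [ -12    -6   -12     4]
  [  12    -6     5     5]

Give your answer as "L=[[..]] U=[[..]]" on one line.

  r1 -= 2·r0 → [0,-3,-2,2]
  r2 -= -3·r0 → [0,-12,-9,4]
  r3 -= 3·r0 → [0,0,2,5]
  r2 -= 4·r1 → [0,0,-1,-4]
  r3 -= 0·r1 → [0,0,2,5]
  r3 -= -2·r2 → [0,0,0,-3]

L=[[1,0,0,0],[2,1,0,0],[-3,4,1,0],[3,0,-2,1]] U=[[4,-2,1,0],[0,-3,-2,2],[0,0,-1,-4],[0,0,0,-3]]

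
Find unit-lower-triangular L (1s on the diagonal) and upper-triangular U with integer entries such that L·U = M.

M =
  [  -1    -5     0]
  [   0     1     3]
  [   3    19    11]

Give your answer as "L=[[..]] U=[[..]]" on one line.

L=[[1,0,0],[0,1,0],[-3,4,1]] U=[[-1,-5,0],[0,1,3],[0,0,-1]]

  R1 -= 0·R0 → [0,1,3]
  R2 -= -3·R0 → [0,4,11]
  R2 -= 4·R1 → [0,0,-1]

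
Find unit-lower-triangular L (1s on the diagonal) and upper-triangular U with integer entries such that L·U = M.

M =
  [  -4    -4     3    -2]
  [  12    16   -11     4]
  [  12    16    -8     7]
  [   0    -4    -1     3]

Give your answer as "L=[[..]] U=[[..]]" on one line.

  R1 -= -3·R0 → [0,4,-2,-2]
  R2 -= -3·R0 → [0,4,1,1]
  R3 -= 0·R0 → [0,-4,-1,3]
  R2 -= 1·R1 → [0,0,3,3]
  R3 -= -1·R1 → [0,0,-3,1]
  R3 -= -1·R2 → [0,0,0,4]

L=[[1,0,0,0],[-3,1,0,0],[-3,1,1,0],[0,-1,-1,1]] U=[[-4,-4,3,-2],[0,4,-2,-2],[0,0,3,3],[0,0,0,4]]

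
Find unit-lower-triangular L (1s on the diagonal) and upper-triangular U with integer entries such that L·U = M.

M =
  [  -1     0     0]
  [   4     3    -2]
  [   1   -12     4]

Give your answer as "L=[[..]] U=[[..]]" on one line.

  r1 -= -4·r0 → [0,3,-2]
  r2 -= -1·r0 → [0,-12,4]
  r2 -= -4·r1 → [0,0,-4]

L=[[1,0,0],[-4,1,0],[-1,-4,1]] U=[[-1,0,0],[0,3,-2],[0,0,-4]]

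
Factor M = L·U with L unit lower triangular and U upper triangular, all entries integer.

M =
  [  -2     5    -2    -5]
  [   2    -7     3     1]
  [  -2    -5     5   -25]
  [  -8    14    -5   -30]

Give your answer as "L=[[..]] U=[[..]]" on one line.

L=[[1,0,0,0],[-1,1,0,0],[1,5,1,0],[4,3,0,1]] U=[[-2,5,-2,-5],[0,-2,1,-4],[0,0,2,0],[0,0,0,2]]

  row1 -= -1·row0 → [0,-2,1,-4]
  row2 -= 1·row0 → [0,-10,7,-20]
  row3 -= 4·row0 → [0,-6,3,-10]
  row2 -= 5·row1 → [0,0,2,0]
  row3 -= 3·row1 → [0,0,0,2]
  row3 -= 0·row2 → [0,0,0,2]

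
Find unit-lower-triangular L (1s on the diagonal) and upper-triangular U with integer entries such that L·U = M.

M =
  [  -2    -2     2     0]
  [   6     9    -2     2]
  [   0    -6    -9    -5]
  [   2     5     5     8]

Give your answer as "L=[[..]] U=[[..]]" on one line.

L=[[1,0,0,0],[-3,1,0,0],[0,-2,1,0],[-1,1,-3,1]] U=[[-2,-2,2,0],[0,3,4,2],[0,0,-1,-1],[0,0,0,3]]

  R1 -= -3·R0 → [0,3,4,2]
  R2 -= 0·R0 → [0,-6,-9,-5]
  R3 -= -1·R0 → [0,3,7,8]
  R2 -= -2·R1 → [0,0,-1,-1]
  R3 -= 1·R1 → [0,0,3,6]
  R3 -= -3·R2 → [0,0,0,3]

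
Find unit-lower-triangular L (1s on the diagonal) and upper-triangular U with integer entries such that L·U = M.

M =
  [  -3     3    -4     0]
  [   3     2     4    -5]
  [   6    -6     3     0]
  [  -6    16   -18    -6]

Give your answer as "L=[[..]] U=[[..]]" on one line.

L=[[1,0,0,0],[-1,1,0,0],[-2,0,1,0],[2,2,2,1]] U=[[-3,3,-4,0],[0,5,0,-5],[0,0,-5,0],[0,0,0,4]]

  row1 -= -1·row0 → [0,5,0,-5]
  row2 -= -2·row0 → [0,0,-5,0]
  row3 -= 2·row0 → [0,10,-10,-6]
  row2 -= 0·row1 → [0,0,-5,0]
  row3 -= 2·row1 → [0,0,-10,4]
  row3 -= 2·row2 → [0,0,0,4]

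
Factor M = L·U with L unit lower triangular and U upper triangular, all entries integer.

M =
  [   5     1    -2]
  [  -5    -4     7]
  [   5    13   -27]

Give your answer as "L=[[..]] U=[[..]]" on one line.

L=[[1,0,0],[-1,1,0],[1,-4,1]] U=[[5,1,-2],[0,-3,5],[0,0,-5]]

  r1 -= -1·r0 → [0,-3,5]
  r2 -= 1·r0 → [0,12,-25]
  r2 -= -4·r1 → [0,0,-5]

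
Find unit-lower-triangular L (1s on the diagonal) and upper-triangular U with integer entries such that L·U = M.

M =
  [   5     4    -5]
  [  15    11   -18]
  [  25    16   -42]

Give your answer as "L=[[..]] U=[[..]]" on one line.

  row1 -= 3·row0 → [0,-1,-3]
  row2 -= 5·row0 → [0,-4,-17]
  row2 -= 4·row1 → [0,0,-5]

L=[[1,0,0],[3,1,0],[5,4,1]] U=[[5,4,-5],[0,-1,-3],[0,0,-5]]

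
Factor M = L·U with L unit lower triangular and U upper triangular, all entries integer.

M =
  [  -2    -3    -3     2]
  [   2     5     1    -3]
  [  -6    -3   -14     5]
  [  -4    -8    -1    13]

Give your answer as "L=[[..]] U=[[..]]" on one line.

L=[[1,0,0,0],[-1,1,0,0],[3,3,1,0],[2,-1,3,1]] U=[[-2,-3,-3,2],[0,2,-2,-1],[0,0,1,2],[0,0,0,2]]

  R1 -= -1·R0 → [0,2,-2,-1]
  R2 -= 3·R0 → [0,6,-5,-1]
  R3 -= 2·R0 → [0,-2,5,9]
  R2 -= 3·R1 → [0,0,1,2]
  R3 -= -1·R1 → [0,0,3,8]
  R3 -= 3·R2 → [0,0,0,2]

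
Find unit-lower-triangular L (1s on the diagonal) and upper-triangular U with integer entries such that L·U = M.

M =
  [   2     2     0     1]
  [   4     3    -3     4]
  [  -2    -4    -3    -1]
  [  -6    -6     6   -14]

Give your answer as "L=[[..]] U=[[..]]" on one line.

  r1 -= 2·r0 → [0,-1,-3,2]
  r2 -= -1·r0 → [0,-2,-3,0]
  r3 -= -3·r0 → [0,0,6,-11]
  r2 -= 2·r1 → [0,0,3,-4]
  r3 -= 0·r1 → [0,0,6,-11]
  r3 -= 2·r2 → [0,0,0,-3]

L=[[1,0,0,0],[2,1,0,0],[-1,2,1,0],[-3,0,2,1]] U=[[2,2,0,1],[0,-1,-3,2],[0,0,3,-4],[0,0,0,-3]]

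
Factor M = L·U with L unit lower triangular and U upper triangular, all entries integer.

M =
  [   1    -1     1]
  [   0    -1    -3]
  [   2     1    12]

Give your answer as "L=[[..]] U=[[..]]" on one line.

L=[[1,0,0],[0,1,0],[2,-3,1]] U=[[1,-1,1],[0,-1,-3],[0,0,1]]

  r1 -= 0·r0 → [0,-1,-3]
  r2 -= 2·r0 → [0,3,10]
  r2 -= -3·r1 → [0,0,1]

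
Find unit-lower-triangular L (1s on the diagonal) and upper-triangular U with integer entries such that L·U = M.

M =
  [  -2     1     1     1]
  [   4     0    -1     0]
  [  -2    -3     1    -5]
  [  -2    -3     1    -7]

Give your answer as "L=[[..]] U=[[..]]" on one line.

  r1 -= -2·r0 → [0,2,1,2]
  r2 -= 1·r0 → [0,-4,0,-6]
  r3 -= 1·r0 → [0,-4,0,-8]
  r2 -= -2·r1 → [0,0,2,-2]
  r3 -= -2·r1 → [0,0,2,-4]
  r3 -= 1·r2 → [0,0,0,-2]

L=[[1,0,0,0],[-2,1,0,0],[1,-2,1,0],[1,-2,1,1]] U=[[-2,1,1,1],[0,2,1,2],[0,0,2,-2],[0,0,0,-2]]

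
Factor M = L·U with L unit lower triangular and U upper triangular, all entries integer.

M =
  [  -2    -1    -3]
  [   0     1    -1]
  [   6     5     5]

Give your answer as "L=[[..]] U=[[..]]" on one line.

  R1 -= 0·R0 → [0,1,-1]
  R2 -= -3·R0 → [0,2,-4]
  R2 -= 2·R1 → [0,0,-2]

L=[[1,0,0],[0,1,0],[-3,2,1]] U=[[-2,-1,-3],[0,1,-1],[0,0,-2]]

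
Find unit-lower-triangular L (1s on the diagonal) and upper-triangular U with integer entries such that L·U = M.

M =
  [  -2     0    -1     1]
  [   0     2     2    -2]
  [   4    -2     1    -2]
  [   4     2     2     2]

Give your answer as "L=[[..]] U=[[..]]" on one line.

  row1 -= 0·row0 → [0,2,2,-2]
  row2 -= -2·row0 → [0,-2,-1,0]
  row3 -= -2·row0 → [0,2,0,4]
  row2 -= -1·row1 → [0,0,1,-2]
  row3 -= 1·row1 → [0,0,-2,6]
  row3 -= -2·row2 → [0,0,0,2]

L=[[1,0,0,0],[0,1,0,0],[-2,-1,1,0],[-2,1,-2,1]] U=[[-2,0,-1,1],[0,2,2,-2],[0,0,1,-2],[0,0,0,2]]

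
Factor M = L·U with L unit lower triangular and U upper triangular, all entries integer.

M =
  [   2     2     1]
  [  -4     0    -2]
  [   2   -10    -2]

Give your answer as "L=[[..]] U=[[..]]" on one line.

L=[[1,0,0],[-2,1,0],[1,-3,1]] U=[[2,2,1],[0,4,0],[0,0,-3]]

  r1 -= -2·r0 → [0,4,0]
  r2 -= 1·r0 → [0,-12,-3]
  r2 -= -3·r1 → [0,0,-3]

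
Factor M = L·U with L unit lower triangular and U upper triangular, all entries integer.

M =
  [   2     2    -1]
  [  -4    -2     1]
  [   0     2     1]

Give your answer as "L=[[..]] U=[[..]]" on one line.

  R1 -= -2·R0 → [0,2,-1]
  R2 -= 0·R0 → [0,2,1]
  R2 -= 1·R1 → [0,0,2]

L=[[1,0,0],[-2,1,0],[0,1,1]] U=[[2,2,-1],[0,2,-1],[0,0,2]]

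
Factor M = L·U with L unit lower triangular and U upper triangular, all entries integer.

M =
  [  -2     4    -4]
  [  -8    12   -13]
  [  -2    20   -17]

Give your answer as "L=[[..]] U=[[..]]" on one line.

L=[[1,0,0],[4,1,0],[1,-4,1]] U=[[-2,4,-4],[0,-4,3],[0,0,-1]]

  row1 -= 4·row0 → [0,-4,3]
  row2 -= 1·row0 → [0,16,-13]
  row2 -= -4·row1 → [0,0,-1]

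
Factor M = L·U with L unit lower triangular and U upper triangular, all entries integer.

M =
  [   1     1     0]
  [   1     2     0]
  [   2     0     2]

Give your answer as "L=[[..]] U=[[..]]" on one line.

L=[[1,0,0],[1,1,0],[2,-2,1]] U=[[1,1,0],[0,1,0],[0,0,2]]

  r1 -= 1·r0 → [0,1,0]
  r2 -= 2·r0 → [0,-2,2]
  r2 -= -2·r1 → [0,0,2]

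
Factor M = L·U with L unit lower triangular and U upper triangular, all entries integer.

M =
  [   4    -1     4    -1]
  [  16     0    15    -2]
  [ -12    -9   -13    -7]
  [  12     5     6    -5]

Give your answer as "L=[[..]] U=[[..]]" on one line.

  R1 -= 4·R0 → [0,4,-1,2]
  R2 -= -3·R0 → [0,-12,-1,-10]
  R3 -= 3·R0 → [0,8,-6,-2]
  R2 -= -3·R1 → [0,0,-4,-4]
  R3 -= 2·R1 → [0,0,-4,-6]
  R3 -= 1·R2 → [0,0,0,-2]

L=[[1,0,0,0],[4,1,0,0],[-3,-3,1,0],[3,2,1,1]] U=[[4,-1,4,-1],[0,4,-1,2],[0,0,-4,-4],[0,0,0,-2]]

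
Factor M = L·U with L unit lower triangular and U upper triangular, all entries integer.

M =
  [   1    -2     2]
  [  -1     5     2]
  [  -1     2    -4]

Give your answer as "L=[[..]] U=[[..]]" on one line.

  r1 -= -1·r0 → [0,3,4]
  r2 -= -1·r0 → [0,0,-2]
  r2 -= 0·r1 → [0,0,-2]

L=[[1,0,0],[-1,1,0],[-1,0,1]] U=[[1,-2,2],[0,3,4],[0,0,-2]]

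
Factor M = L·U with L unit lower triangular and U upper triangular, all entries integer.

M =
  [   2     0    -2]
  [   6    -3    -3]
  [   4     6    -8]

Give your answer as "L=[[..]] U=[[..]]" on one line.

L=[[1,0,0],[3,1,0],[2,-2,1]] U=[[2,0,-2],[0,-3,3],[0,0,2]]

  row1 -= 3·row0 → [0,-3,3]
  row2 -= 2·row0 → [0,6,-4]
  row2 -= -2·row1 → [0,0,2]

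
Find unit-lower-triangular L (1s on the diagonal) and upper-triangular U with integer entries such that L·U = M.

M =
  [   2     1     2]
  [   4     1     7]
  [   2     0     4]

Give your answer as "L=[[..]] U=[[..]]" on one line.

L=[[1,0,0],[2,1,0],[1,1,1]] U=[[2,1,2],[0,-1,3],[0,0,-1]]

  row1 -= 2·row0 → [0,-1,3]
  row2 -= 1·row0 → [0,-1,2]
  row2 -= 1·row1 → [0,0,-1]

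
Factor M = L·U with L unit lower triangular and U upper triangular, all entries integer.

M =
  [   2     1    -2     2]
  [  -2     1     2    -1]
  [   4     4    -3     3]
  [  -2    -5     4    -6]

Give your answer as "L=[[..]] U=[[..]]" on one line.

L=[[1,0,0,0],[-1,1,0,0],[2,1,1,0],[-1,-2,2,1]] U=[[2,1,-2,2],[0,2,0,1],[0,0,1,-2],[0,0,0,2]]

  R1 -= -1·R0 → [0,2,0,1]
  R2 -= 2·R0 → [0,2,1,-1]
  R3 -= -1·R0 → [0,-4,2,-4]
  R2 -= 1·R1 → [0,0,1,-2]
  R3 -= -2·R1 → [0,0,2,-2]
  R3 -= 2·R2 → [0,0,0,2]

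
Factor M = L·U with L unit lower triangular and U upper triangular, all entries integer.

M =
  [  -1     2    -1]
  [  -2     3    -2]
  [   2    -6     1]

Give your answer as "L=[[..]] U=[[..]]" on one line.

  R1 -= 2·R0 → [0,-1,0]
  R2 -= -2·R0 → [0,-2,-1]
  R2 -= 2·R1 → [0,0,-1]

L=[[1,0,0],[2,1,0],[-2,2,1]] U=[[-1,2,-1],[0,-1,0],[0,0,-1]]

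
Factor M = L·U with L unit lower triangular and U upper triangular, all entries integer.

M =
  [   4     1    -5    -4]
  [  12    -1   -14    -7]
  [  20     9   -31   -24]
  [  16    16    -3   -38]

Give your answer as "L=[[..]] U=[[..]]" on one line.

L=[[1,0,0,0],[3,1,0,0],[5,-1,1,0],[4,-3,-4,1]] U=[[4,1,-5,-4],[0,-4,1,5],[0,0,-5,1],[0,0,0,-3]]

  row1 -= 3·row0 → [0,-4,1,5]
  row2 -= 5·row0 → [0,4,-6,-4]
  row3 -= 4·row0 → [0,12,17,-22]
  row2 -= -1·row1 → [0,0,-5,1]
  row3 -= -3·row1 → [0,0,20,-7]
  row3 -= -4·row2 → [0,0,0,-3]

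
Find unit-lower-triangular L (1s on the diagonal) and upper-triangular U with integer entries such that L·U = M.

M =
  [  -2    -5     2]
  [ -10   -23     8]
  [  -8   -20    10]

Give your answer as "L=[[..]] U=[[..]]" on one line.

  R1 -= 5·R0 → [0,2,-2]
  R2 -= 4·R0 → [0,0,2]
  R2 -= 0·R1 → [0,0,2]

L=[[1,0,0],[5,1,0],[4,0,1]] U=[[-2,-5,2],[0,2,-2],[0,0,2]]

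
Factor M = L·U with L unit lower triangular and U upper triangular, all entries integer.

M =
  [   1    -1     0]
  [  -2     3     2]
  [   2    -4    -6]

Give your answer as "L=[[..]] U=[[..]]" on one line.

  R1 -= -2·R0 → [0,1,2]
  R2 -= 2·R0 → [0,-2,-6]
  R2 -= -2·R1 → [0,0,-2]

L=[[1,0,0],[-2,1,0],[2,-2,1]] U=[[1,-1,0],[0,1,2],[0,0,-2]]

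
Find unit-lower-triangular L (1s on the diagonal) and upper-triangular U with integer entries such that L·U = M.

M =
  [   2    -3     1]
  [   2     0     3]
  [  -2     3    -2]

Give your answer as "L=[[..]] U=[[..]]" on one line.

  r1 -= 1·r0 → [0,3,2]
  r2 -= -1·r0 → [0,0,-1]
  r2 -= 0·r1 → [0,0,-1]

L=[[1,0,0],[1,1,0],[-1,0,1]] U=[[2,-3,1],[0,3,2],[0,0,-1]]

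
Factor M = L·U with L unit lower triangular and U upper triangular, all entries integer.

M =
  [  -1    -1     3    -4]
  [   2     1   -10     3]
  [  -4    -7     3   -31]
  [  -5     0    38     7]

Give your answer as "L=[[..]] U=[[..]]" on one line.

  R1 -= -2·R0 → [0,-1,-4,-5]
  R2 -= 4·R0 → [0,-3,-9,-15]
  R3 -= 5·R0 → [0,5,23,27]
  R2 -= 3·R1 → [0,0,3,0]
  R3 -= -5·R1 → [0,0,3,2]
  R3 -= 1·R2 → [0,0,0,2]

L=[[1,0,0,0],[-2,1,0,0],[4,3,1,0],[5,-5,1,1]] U=[[-1,-1,3,-4],[0,-1,-4,-5],[0,0,3,0],[0,0,0,2]]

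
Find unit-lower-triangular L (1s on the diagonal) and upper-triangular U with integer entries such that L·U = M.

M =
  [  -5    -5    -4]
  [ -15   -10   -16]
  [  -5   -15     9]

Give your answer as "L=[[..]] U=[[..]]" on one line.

L=[[1,0,0],[3,1,0],[1,-2,1]] U=[[-5,-5,-4],[0,5,-4],[0,0,5]]

  r1 -= 3·r0 → [0,5,-4]
  r2 -= 1·r0 → [0,-10,13]
  r2 -= -2·r1 → [0,0,5]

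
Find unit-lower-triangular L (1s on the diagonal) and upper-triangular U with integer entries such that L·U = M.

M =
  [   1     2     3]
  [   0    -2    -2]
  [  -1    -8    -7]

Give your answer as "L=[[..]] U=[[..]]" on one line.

L=[[1,0,0],[0,1,0],[-1,3,1]] U=[[1,2,3],[0,-2,-2],[0,0,2]]

  R1 -= 0·R0 → [0,-2,-2]
  R2 -= -1·R0 → [0,-6,-4]
  R2 -= 3·R1 → [0,0,2]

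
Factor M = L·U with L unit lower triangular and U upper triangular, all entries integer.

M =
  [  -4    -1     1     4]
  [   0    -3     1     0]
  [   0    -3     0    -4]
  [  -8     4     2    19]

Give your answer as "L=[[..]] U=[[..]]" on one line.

  R1 -= 0·R0 → [0,-3,1,0]
  R2 -= 0·R0 → [0,-3,0,-4]
  R3 -= 2·R0 → [0,6,0,11]
  R2 -= 1·R1 → [0,0,-1,-4]
  R3 -= -2·R1 → [0,0,2,11]
  R3 -= -2·R2 → [0,0,0,3]

L=[[1,0,0,0],[0,1,0,0],[0,1,1,0],[2,-2,-2,1]] U=[[-4,-1,1,4],[0,-3,1,0],[0,0,-1,-4],[0,0,0,3]]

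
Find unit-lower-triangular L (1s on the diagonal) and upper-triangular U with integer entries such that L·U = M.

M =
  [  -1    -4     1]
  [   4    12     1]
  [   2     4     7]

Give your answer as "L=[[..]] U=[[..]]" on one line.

L=[[1,0,0],[-4,1,0],[-2,1,1]] U=[[-1,-4,1],[0,-4,5],[0,0,4]]

  row1 -= -4·row0 → [0,-4,5]
  row2 -= -2·row0 → [0,-4,9]
  row2 -= 1·row1 → [0,0,4]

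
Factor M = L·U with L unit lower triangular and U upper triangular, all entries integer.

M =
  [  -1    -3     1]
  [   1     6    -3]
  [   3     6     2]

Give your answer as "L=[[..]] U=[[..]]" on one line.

L=[[1,0,0],[-1,1,0],[-3,-1,1]] U=[[-1,-3,1],[0,3,-2],[0,0,3]]

  R1 -= -1·R0 → [0,3,-2]
  R2 -= -3·R0 → [0,-3,5]
  R2 -= -1·R1 → [0,0,3]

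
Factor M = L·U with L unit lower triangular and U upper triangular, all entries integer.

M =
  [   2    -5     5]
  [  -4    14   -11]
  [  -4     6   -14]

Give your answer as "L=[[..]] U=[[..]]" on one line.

  R1 -= -2·R0 → [0,4,-1]
  R2 -= -2·R0 → [0,-4,-4]
  R2 -= -1·R1 → [0,0,-5]

L=[[1,0,0],[-2,1,0],[-2,-1,1]] U=[[2,-5,5],[0,4,-1],[0,0,-5]]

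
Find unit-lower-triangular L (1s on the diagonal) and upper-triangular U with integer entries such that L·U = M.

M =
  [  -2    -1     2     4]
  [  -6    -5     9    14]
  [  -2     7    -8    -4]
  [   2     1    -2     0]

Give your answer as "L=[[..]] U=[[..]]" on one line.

  row1 -= 3·row0 → [0,-2,3,2]
  row2 -= 1·row0 → [0,8,-10,-8]
  row3 -= -1·row0 → [0,0,0,4]
  row2 -= -4·row1 → [0,0,2,0]
  row3 -= 0·row1 → [0,0,0,4]
  row3 -= 0·row2 → [0,0,0,4]

L=[[1,0,0,0],[3,1,0,0],[1,-4,1,0],[-1,0,0,1]] U=[[-2,-1,2,4],[0,-2,3,2],[0,0,2,0],[0,0,0,4]]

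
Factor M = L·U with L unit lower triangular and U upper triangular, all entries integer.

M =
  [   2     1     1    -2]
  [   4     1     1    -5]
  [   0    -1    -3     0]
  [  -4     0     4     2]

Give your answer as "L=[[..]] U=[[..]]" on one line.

  r1 -= 2·r0 → [0,-1,-1,-1]
  r2 -= 0·r0 → [0,-1,-3,0]
  r3 -= -2·r0 → [0,2,6,-2]
  r2 -= 1·r1 → [0,0,-2,1]
  r3 -= -2·r1 → [0,0,4,-4]
  r3 -= -2·r2 → [0,0,0,-2]

L=[[1,0,0,0],[2,1,0,0],[0,1,1,0],[-2,-2,-2,1]] U=[[2,1,1,-2],[0,-1,-1,-1],[0,0,-2,1],[0,0,0,-2]]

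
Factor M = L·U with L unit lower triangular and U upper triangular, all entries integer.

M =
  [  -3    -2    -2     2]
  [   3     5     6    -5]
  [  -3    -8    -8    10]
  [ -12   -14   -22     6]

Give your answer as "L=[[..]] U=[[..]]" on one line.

L=[[1,0,0,0],[-1,1,0,0],[1,-2,1,0],[4,-2,-3,1]] U=[[-3,-2,-2,2],[0,3,4,-3],[0,0,2,2],[0,0,0,-2]]

  r1 -= -1·r0 → [0,3,4,-3]
  r2 -= 1·r0 → [0,-6,-6,8]
  r3 -= 4·r0 → [0,-6,-14,-2]
  r2 -= -2·r1 → [0,0,2,2]
  r3 -= -2·r1 → [0,0,-6,-8]
  r3 -= -3·r2 → [0,0,0,-2]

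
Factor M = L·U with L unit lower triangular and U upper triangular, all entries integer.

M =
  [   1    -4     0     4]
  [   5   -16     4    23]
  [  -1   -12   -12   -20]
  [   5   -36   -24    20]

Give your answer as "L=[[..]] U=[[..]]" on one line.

L=[[1,0,0,0],[5,1,0,0],[-1,-4,1,0],[5,-4,-2,1]] U=[[1,-4,0,4],[0,4,4,3],[0,0,4,-4],[0,0,0,4]]

  R1 -= 5·R0 → [0,4,4,3]
  R2 -= -1·R0 → [0,-16,-12,-16]
  R3 -= 5·R0 → [0,-16,-24,0]
  R2 -= -4·R1 → [0,0,4,-4]
  R3 -= -4·R1 → [0,0,-8,12]
  R3 -= -2·R2 → [0,0,0,4]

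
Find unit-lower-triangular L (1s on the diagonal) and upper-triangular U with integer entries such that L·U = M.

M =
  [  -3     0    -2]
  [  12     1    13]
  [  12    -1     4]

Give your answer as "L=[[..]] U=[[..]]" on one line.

L=[[1,0,0],[-4,1,0],[-4,-1,1]] U=[[-3,0,-2],[0,1,5],[0,0,1]]

  row1 -= -4·row0 → [0,1,5]
  row2 -= -4·row0 → [0,-1,-4]
  row2 -= -1·row1 → [0,0,1]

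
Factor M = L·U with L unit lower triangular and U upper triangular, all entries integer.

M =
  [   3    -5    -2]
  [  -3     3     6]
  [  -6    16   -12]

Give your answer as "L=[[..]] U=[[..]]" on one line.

L=[[1,0,0],[-1,1,0],[-2,-3,1]] U=[[3,-5,-2],[0,-2,4],[0,0,-4]]

  r1 -= -1·r0 → [0,-2,4]
  r2 -= -2·r0 → [0,6,-16]
  r2 -= -3·r1 → [0,0,-4]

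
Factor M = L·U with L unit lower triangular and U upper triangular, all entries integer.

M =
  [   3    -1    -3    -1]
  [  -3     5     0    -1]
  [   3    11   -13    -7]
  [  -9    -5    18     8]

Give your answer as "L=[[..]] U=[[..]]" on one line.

L=[[1,0,0,0],[-1,1,0,0],[1,3,1,0],[-3,-2,-3,1]] U=[[3,-1,-3,-1],[0,4,-3,-2],[0,0,-1,0],[0,0,0,1]]

  R1 -= -1·R0 → [0,4,-3,-2]
  R2 -= 1·R0 → [0,12,-10,-6]
  R3 -= -3·R0 → [0,-8,9,5]
  R2 -= 3·R1 → [0,0,-1,0]
  R3 -= -2·R1 → [0,0,3,1]
  R3 -= -3·R2 → [0,0,0,1]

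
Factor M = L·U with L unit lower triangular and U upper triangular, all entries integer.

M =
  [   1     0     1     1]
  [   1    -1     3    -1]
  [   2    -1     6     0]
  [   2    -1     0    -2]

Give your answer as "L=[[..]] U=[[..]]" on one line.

L=[[1,0,0,0],[1,1,0,0],[2,1,1,0],[2,1,-2,1]] U=[[1,0,1,1],[0,-1,2,-2],[0,0,2,0],[0,0,0,-2]]

  r1 -= 1·r0 → [0,-1,2,-2]
  r2 -= 2·r0 → [0,-1,4,-2]
  r3 -= 2·r0 → [0,-1,-2,-4]
  r2 -= 1·r1 → [0,0,2,0]
  r3 -= 1·r1 → [0,0,-4,-2]
  r3 -= -2·r2 → [0,0,0,-2]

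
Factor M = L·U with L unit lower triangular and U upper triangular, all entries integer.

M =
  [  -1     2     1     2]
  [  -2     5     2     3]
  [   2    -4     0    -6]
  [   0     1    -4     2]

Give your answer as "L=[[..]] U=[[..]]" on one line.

L=[[1,0,0,0],[2,1,0,0],[-2,0,1,0],[0,1,-2,1]] U=[[-1,2,1,2],[0,1,0,-1],[0,0,2,-2],[0,0,0,-1]]

  R1 -= 2·R0 → [0,1,0,-1]
  R2 -= -2·R0 → [0,0,2,-2]
  R3 -= 0·R0 → [0,1,-4,2]
  R2 -= 0·R1 → [0,0,2,-2]
  R3 -= 1·R1 → [0,0,-4,3]
  R3 -= -2·R2 → [0,0,0,-1]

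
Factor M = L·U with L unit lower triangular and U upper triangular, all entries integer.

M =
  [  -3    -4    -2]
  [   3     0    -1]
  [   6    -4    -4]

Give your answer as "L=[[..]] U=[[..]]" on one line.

L=[[1,0,0],[-1,1,0],[-2,3,1]] U=[[-3,-4,-2],[0,-4,-3],[0,0,1]]

  R1 -= -1·R0 → [0,-4,-3]
  R2 -= -2·R0 → [0,-12,-8]
  R2 -= 3·R1 → [0,0,1]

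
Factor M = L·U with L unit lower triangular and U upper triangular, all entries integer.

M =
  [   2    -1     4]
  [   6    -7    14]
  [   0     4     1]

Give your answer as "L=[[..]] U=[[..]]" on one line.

L=[[1,0,0],[3,1,0],[0,-1,1]] U=[[2,-1,4],[0,-4,2],[0,0,3]]

  R1 -= 3·R0 → [0,-4,2]
  R2 -= 0·R0 → [0,4,1]
  R2 -= -1·R1 → [0,0,3]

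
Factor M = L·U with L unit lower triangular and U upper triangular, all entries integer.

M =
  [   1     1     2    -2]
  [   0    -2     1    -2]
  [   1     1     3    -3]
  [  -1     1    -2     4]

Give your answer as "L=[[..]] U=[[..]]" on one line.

  r1 -= 0·r0 → [0,-2,1,-2]
  r2 -= 1·r0 → [0,0,1,-1]
  r3 -= -1·r0 → [0,2,0,2]
  r2 -= 0·r1 → [0,0,1,-1]
  r3 -= -1·r1 → [0,0,1,0]
  r3 -= 1·r2 → [0,0,0,1]

L=[[1,0,0,0],[0,1,0,0],[1,0,1,0],[-1,-1,1,1]] U=[[1,1,2,-2],[0,-2,1,-2],[0,0,1,-1],[0,0,0,1]]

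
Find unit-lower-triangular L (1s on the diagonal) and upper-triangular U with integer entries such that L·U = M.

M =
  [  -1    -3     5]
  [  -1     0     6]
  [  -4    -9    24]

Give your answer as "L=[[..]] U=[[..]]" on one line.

L=[[1,0,0],[1,1,0],[4,1,1]] U=[[-1,-3,5],[0,3,1],[0,0,3]]

  row1 -= 1·row0 → [0,3,1]
  row2 -= 4·row0 → [0,3,4]
  row2 -= 1·row1 → [0,0,3]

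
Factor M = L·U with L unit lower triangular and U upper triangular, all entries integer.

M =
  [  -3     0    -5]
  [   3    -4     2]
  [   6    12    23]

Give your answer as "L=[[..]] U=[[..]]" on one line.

  row1 -= -1·row0 → [0,-4,-3]
  row2 -= -2·row0 → [0,12,13]
  row2 -= -3·row1 → [0,0,4]

L=[[1,0,0],[-1,1,0],[-2,-3,1]] U=[[-3,0,-5],[0,-4,-3],[0,0,4]]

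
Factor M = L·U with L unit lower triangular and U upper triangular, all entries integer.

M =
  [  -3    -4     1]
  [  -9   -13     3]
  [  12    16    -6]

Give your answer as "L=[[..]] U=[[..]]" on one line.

  r1 -= 3·r0 → [0,-1,0]
  r2 -= -4·r0 → [0,0,-2]
  r2 -= 0·r1 → [0,0,-2]

L=[[1,0,0],[3,1,0],[-4,0,1]] U=[[-3,-4,1],[0,-1,0],[0,0,-2]]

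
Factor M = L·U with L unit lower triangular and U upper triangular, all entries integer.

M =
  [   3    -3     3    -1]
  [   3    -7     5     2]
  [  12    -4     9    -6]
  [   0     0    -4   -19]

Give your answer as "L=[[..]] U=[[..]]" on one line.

  r1 -= 1·r0 → [0,-4,2,3]
  r2 -= 4·r0 → [0,8,-3,-2]
  r3 -= 0·r0 → [0,0,-4,-19]
  r2 -= -2·r1 → [0,0,1,4]
  r3 -= 0·r1 → [0,0,-4,-19]
  r3 -= -4·r2 → [0,0,0,-3]

L=[[1,0,0,0],[1,1,0,0],[4,-2,1,0],[0,0,-4,1]] U=[[3,-3,3,-1],[0,-4,2,3],[0,0,1,4],[0,0,0,-3]]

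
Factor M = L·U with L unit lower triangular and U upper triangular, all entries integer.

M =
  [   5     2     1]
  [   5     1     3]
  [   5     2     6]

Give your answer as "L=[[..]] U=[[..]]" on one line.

  row1 -= 1·row0 → [0,-1,2]
  row2 -= 1·row0 → [0,0,5]
  row2 -= 0·row1 → [0,0,5]

L=[[1,0,0],[1,1,0],[1,0,1]] U=[[5,2,1],[0,-1,2],[0,0,5]]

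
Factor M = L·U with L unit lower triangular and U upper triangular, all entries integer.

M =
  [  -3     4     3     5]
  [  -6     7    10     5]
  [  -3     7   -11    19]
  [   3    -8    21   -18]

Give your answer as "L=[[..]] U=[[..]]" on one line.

  R1 -= 2·R0 → [0,-1,4,-5]
  R2 -= 1·R0 → [0,3,-14,14]
  R3 -= -1·R0 → [0,-4,24,-13]
  R2 -= -3·R1 → [0,0,-2,-1]
  R3 -= 4·R1 → [0,0,8,7]
  R3 -= -4·R2 → [0,0,0,3]

L=[[1,0,0,0],[2,1,0,0],[1,-3,1,0],[-1,4,-4,1]] U=[[-3,4,3,5],[0,-1,4,-5],[0,0,-2,-1],[0,0,0,3]]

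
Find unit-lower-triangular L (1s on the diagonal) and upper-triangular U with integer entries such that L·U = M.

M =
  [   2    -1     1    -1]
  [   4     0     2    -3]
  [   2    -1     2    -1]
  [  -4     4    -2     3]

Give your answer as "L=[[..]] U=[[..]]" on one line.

L=[[1,0,0,0],[2,1,0,0],[1,0,1,0],[-2,1,0,1]] U=[[2,-1,1,-1],[0,2,0,-1],[0,0,1,0],[0,0,0,2]]

  row1 -= 2·row0 → [0,2,0,-1]
  row2 -= 1·row0 → [0,0,1,0]
  row3 -= -2·row0 → [0,2,0,1]
  row2 -= 0·row1 → [0,0,1,0]
  row3 -= 1·row1 → [0,0,0,2]
  row3 -= 0·row2 → [0,0,0,2]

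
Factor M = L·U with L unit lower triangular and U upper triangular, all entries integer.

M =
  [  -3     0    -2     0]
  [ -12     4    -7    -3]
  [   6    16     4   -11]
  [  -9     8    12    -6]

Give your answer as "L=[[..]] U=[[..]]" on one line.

L=[[1,0,0,0],[4,1,0,0],[-2,4,1,0],[3,2,-4,1]] U=[[-3,0,-2,0],[0,4,1,-3],[0,0,-4,1],[0,0,0,4]]

  row1 -= 4·row0 → [0,4,1,-3]
  row2 -= -2·row0 → [0,16,0,-11]
  row3 -= 3·row0 → [0,8,18,-6]
  row2 -= 4·row1 → [0,0,-4,1]
  row3 -= 2·row1 → [0,0,16,0]
  row3 -= -4·row2 → [0,0,0,4]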